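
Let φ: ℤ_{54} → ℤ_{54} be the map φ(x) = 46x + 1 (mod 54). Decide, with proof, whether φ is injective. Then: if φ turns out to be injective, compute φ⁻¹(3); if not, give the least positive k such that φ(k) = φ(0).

Recall: φ is injective if φ(u) = φ(v) implies u = v.
We have gcd(46, 54) = 2 > 1. Taking u = 0 and v = 27: φ(0) = 1 and φ(27) = 46·27 + 1 = 1243 ≡ 1 (mod 54).
So φ(0) = φ(27) while 0 ≠ 27, hence φ is not injective.
Since φ is not injective, we find the least positive k with φ(k) = φ(0): this means 46k ≡ 0 (mod 54), i.e. 54 ∣ 46k. Since gcd(46, 54) = 2, dividing through by 2 this holds exactly when 27 ∣ 23k, and as gcd(23, 27) = 1, exactly when 27 ∣ k.
The smallest positive such k is 27.

27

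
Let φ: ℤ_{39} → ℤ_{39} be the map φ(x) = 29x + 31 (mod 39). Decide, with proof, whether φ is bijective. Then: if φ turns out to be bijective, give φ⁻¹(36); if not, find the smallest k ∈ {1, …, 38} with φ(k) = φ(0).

19

Suppose φ(x_1) = φ(x_2) in ℤ_{39}. Then 29x_1 + 31 ≡ 29x_2 + 31 (mod 39), therefore 29(x_1 − x_2) ≡ 0 (mod 39).
Since gcd(29, 39) = 1, 29 is invertible modulo 39, hence x_1 − x_2 ≡ 0 (mod 39), i.e. x_1 = x_2.
We now compute 29⁻¹ mod 39 explicitly. Euclid's algorithm: 39 = 1·29 + 10, 29 = 2·10 + 9, 10 = 1·9 + 1; back-substituting gives 1 = 35·29 − 26·39, so 29⁻¹ ≡ 35 (mod 39).
Then y ↦ 35(y − 31) is a two-sided inverse to φ, so every y ∈ ℤ_{39} has a preimage.
Hence φ is bijective.
Since φ is bijective, we compute φ⁻¹(36): solve 29x + 31 ≡ 36 (mod 39), i.e. 29x ≡ 5 (mod 39).
Multiplying by 29⁻¹ = 35 gives x ≡ 35·5 = 175 = 4·39 + 19 ≡ 19 (mod 39).
Check: φ(19) = 29·19 + 31 = 582 = 14·39 + 36 ≡ 36 (mod 39).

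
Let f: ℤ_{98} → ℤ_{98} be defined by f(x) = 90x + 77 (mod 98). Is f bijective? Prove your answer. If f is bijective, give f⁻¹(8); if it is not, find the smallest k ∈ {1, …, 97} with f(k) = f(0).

We have gcd(90, 98) = 2 > 1. Taking a = 0 and b = 49: f(0) = 77 and f(49) = 90·49 + 77 = 4487 ≡ 77 (mod 98).
So f(0) = f(49) while 0 ≠ 49, so f is not injective, hence not bijective.
Since f is not bijective, we find the least positive k with f(k) = f(0): this means 90k ≡ 0 (mod 98), i.e. 98 ∣ 90k. Since gcd(90, 98) = 2, dividing through by 2 this holds exactly when 49 ∣ 45k, and as gcd(45, 49) = 1, exactly when 49 ∣ k.
The smallest positive such k is 49.

49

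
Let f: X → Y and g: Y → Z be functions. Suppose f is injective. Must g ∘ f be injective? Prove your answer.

not injective

No. Take X = Y = Z = {0, 1}, f = identity (injective), and g(x) = 0 for every x.
Then (g ∘ f)(0) = 0 = (g ∘ f)(1) with 0 ≠ 1, so g ∘ f is not injective.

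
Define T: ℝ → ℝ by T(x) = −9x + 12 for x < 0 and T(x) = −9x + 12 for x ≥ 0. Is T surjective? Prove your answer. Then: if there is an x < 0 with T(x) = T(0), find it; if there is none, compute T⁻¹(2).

10/9

Both pieces are strictly decreasing (slopes −9 and −9), so each is injective on its own interval.
The left piece maps (−∞, 0) onto (12, ∞); the right piece maps [0, ∞) onto (−∞, 12].
These images together cover ℝ, so T is surjective.
Because the two images are disjoint, no x < 0 has T(x) = T(0), so we compute T⁻¹(2): 2 lies in (−∞, 12], so solve −9x + 12 = 2: x = (2 − 12)/(−9) = 10/9.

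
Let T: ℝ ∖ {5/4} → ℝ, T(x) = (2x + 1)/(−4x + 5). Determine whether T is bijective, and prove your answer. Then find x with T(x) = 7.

If T(x) = −1/2, cross-multiplying gives −4(2x + 1) = 2(−4x + 5), which simplifies to −4 = 10 — false.  So −1/2 has no preimage and T is not surjective.
Hence T is not bijective.
Solving T(x) = 7: cross-multiplying gives 2x + 1 = 7(−4x + 5), which rearranges to 30x = 34, so x = 17/15.

17/15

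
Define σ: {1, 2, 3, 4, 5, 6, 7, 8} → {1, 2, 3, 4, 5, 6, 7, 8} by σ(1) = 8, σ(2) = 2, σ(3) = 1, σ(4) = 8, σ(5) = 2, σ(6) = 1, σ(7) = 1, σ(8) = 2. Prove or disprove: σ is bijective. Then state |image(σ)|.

σ(1) = 8 = σ(4) with 1 ≠ 4, so σ is not injective, hence not bijective.
The image of σ is {1, 2, 8}, which has 3 elements.

3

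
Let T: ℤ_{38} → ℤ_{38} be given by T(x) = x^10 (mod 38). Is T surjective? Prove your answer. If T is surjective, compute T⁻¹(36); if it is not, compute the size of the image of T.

T(18): Repeated squaring mod 38: 18^1 ≡ 18, 18^2 ≡ 18² = 324 ≡ 20, 18^4 ≡ 20² = 400 ≡ 20, 18^8 ≡ 20² = 400 ≡ 20. Since 10 = 8 + 2, 18^10 ≡ 20·20: 20·20 = 400 ≡ 20. So 18^10 ≡ 20 (mod 38).
T(20): Repeated squaring mod 38: 20^1 ≡ 20, 20^2 ≡ 20² = 400 ≡ 20, 20^4 ≡ 20² = 400 ≡ 20, 20^8 ≡ 20² = 400 ≡ 20. Since 10 = 8 + 2, 20^10 ≡ 20·20: 20·20 = 400 ≡ 20. So 20^10 ≡ 20 (mod 38).
So T(18) = T(20) = 20 while 18 ≠ 20, hence T is not injective.
A non-injective map from the 38-element set ℤ_{38} to itself takes at most 37 distinct values, so it cannot be surjective. Thus T is not surjective.
Since T is not surjective, we determine |image(T)|. Computing x^10 mod 38 for each x (by repeated squaring, reducing mod 38 at every step), the values T(0), T(1), …, T(37) are: 0, 1, 36, 35, 4, 5, 6, 7, 30, 9, 28, 11, 26, 25, 24, 23, 16, 17, 20, 19, 20, 17, 16, 23, 24, 25, 26, 11, 28, 9, 30, 7, 6, 5, 4, 35, 36, 1.
The distinct values are {0, 1, 4, 5, 6, 7, 9, 11, 16, 17, 19, 20, 23, 24, 25, 26, 28, 30, 35, 36}; there are 20 of them.

20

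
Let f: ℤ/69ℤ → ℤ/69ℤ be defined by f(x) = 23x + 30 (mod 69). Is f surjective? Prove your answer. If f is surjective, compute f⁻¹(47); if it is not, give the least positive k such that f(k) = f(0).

Since gcd(23, 69) = 23, we have 23x ≡ 0 (mod 23) for all x, so f(x) ≡ 7 (mod 23).
But 0 ≢ 7 (mod 23), so 0 ∈ ℤ/69ℤ has no preimage. So f is not surjective.
Since f is not surjective, we find the least positive k with f(k) = f(0): this means 23k ≡ 0 (mod 69), i.e. 69 ∣ 23k. Since gcd(23, 69) = 23, dividing through by 23 this holds exactly when 3 ∣ k.
The smallest positive such k is 3.

3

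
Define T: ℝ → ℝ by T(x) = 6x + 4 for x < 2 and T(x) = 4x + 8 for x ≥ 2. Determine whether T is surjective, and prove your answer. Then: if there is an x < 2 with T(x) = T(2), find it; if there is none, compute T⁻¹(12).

4/3

Both pieces are strictly increasing (slopes 6 and 4), so each is injective on its own interval.
The left piece maps (−∞, 2) onto (−∞, 16); the right piece maps [2, ∞) onto [16, ∞).
These images together cover ℝ, so T is surjective.
Because the two images are disjoint, no x < 2 has T(x) = T(2), so we compute T⁻¹(12): 12 lies in (−∞, 16), so solve 6x + 4 = 12: x = (12 − 4)/6 = 4/3.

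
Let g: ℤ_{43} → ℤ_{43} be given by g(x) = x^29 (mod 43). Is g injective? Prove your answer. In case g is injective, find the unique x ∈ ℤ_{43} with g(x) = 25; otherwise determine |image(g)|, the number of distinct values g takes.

Since 43 is prime, the nonzero elements of ℤ_{43} form a cyclic group of order 42.
As gcd(29, 42) = 1, raising to the 29th power is a bijection on this group: if u^29 ≡ v^29 then (uv^{−1})^29 = 1, and the only element of order dividing gcd(29, 42) = 1 is 1, so u = v.
With g(0) = 0 this makes g injective on all of ℤ_{43}, hence bijective (finite equal-size domain and codomain). In particular g is injective.
Since g is injective, we find the preimage of 25. The inverse of x ↦ x^29 on (ℤ_{43})^× is x ↦ x^29, because 29·29 = 841 = 20·42 + 1 ≡ 1 (mod 42) and x^{42} = 1 for x ≠ 0 (Fermat). So g⁻¹(25) = 25^29 mod 43.
Repeated squaring mod 43: 25^1 ≡ 25, 25^2 ≡ 25² = 625 ≡ 23, 25^4 ≡ 23² = 529 ≡ 13, 25^8 ≡ 13² = 169 ≡ 40, 25^16 ≡ 40² = 1600 ≡ 9. Since 29 = 16 + 8 + 4 + 1, 25^29 ≡ 9·40·13·25: 9·40 = 360 ≡ 16, then 16·13 = 208 ≡ 36, then 36·25 = 900 ≡ 40. So 25^29 ≡ 40 (mod 43).
Hence g⁻¹(25) = 40.

40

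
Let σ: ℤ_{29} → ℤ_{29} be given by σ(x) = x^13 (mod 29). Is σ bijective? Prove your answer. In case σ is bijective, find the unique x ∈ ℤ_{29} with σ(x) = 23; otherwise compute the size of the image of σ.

Since 29 is prime, the nonzero elements of ℤ_{29} form a cyclic group of order 28.
As gcd(13, 28) = 1, raising to the 13th power is a bijection on this group: if u^13 ≡ v^13 then (uv^{−1})^13 = 1, and the only element of order dividing gcd(13, 28) = 1 is 1, so u = v.
With σ(0) = 0 this makes σ injective on all of ℤ_{29}, hence bijective (finite equal-size domain and codomain). In particular σ is bijective.
Since σ is bijective, we find the preimage of 23. The inverse of x ↦ x^13 on (ℤ_{29})^× is x ↦ x^13, because 13·13 = 169 = 6·28 + 1 ≡ 1 (mod 28) and x^{28} = 1 for x ≠ 0 (Fermat). So σ⁻¹(23) = 23^13 mod 29.
Repeated squaring mod 29: 23^1 ≡ 23, 23^2 ≡ 23² = 529 ≡ 7, 23^4 ≡ 7² = 49 ≡ 20, 23^8 ≡ 20² = 400 ≡ 23. Since 13 = 8 + 4 + 1, 23^13 ≡ 23·20·23: 23·20 = 460 ≡ 25, then 25·23 = 575 ≡ 24. So 23^13 ≡ 24 (mod 29).
Hence σ⁻¹(23) = 24.

24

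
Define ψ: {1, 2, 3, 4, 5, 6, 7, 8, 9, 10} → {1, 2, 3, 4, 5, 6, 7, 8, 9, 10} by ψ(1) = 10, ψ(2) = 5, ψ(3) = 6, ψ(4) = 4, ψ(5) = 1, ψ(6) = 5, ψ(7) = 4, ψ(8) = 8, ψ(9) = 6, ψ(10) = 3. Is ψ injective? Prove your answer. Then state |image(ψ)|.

7

ψ(2) = 5 = ψ(6) with 2 ≠ 6, so ψ is not injective.
The image of ψ is {1, 3, 4, 5, 6, 8, 10}, which has 7 elements.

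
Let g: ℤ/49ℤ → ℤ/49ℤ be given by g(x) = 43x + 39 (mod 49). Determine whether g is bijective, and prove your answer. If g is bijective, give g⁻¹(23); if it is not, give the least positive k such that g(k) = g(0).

19

If g(u) = g(v), then 43u ≡ 43v (mod 49). Because gcd(43, 49) = 1, we may cancel 43 to get u ≡ v (mod 49).
We now compute 43⁻¹ mod 49 explicitly. Euclid's algorithm: 49 = 1·43 + 6, 43 = 7·6 + 1; back-substituting gives 1 = 8·43 − 7·49, so 43⁻¹ ≡ 8 (mod 49).
For any y ∈ ℤ/49ℤ, x = 8(y − 39) mod 49 satisfies g(x) = 43·8(y − 39) + 39 ≡ y (since 43·8 ≡ 1 mod 49). So every y has a preimage.
Hence g is bijective.
Since g is bijective, we find g⁻¹(23): we need 43x ≡ 23 − 39 ≡ 33 (mod 49). Using 43⁻¹ = 8: x ≡ 8·33 = 264 = 5·49 + 19, so x = 19.
Check: g(19) = 43·19 + 39 = 856 = 17·49 + 23 ≡ 23 (mod 49).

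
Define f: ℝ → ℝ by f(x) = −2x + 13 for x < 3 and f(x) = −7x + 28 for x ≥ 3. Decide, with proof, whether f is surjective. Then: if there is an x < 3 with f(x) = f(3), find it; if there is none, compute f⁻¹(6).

22/7

Both pieces are strictly decreasing (slopes −2 and −7), so each is injective on its own interval.
The left piece maps (−∞, 3) onto (7, ∞); the right piece maps [3, ∞) onto (−∞, 7].
These images together cover ℝ, so f is surjective.
Because the two images are disjoint, no x < 3 has f(x) = f(3), so we compute f⁻¹(6): 6 lies in (−∞, 7], so solve −7x + 28 = 6: x = (6 − 28)/(−7) = 22/7.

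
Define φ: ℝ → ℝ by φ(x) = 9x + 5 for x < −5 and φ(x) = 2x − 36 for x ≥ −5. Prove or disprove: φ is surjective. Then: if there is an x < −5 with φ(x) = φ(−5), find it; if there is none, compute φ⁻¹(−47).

-17/3

Both pieces are strictly increasing (slopes 9 and 2), so each is injective on its own interval.
The left piece maps (−∞, −5) onto (−∞, −40); the right piece maps [−5, ∞) onto [−46, ∞).
The union (−∞, −40) ∪ [−46, ∞) covers ℝ, so φ is surjective.
For the follow-up: the images overlap, so an x < −5 with φ(x) = φ(−5) exists. φ(−5) = −46; solving 9x + 5 = −46 for x < −5 gives x = (−46 − 5)/9 = −17/3.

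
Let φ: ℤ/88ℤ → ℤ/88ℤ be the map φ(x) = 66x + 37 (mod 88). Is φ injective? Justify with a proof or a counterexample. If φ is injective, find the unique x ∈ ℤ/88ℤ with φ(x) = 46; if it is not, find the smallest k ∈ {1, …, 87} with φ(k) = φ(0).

By definition, φ is injective when φ(a) = φ(b) forces a = b.
We have gcd(66, 88) = 22 > 1. Taking a = 0 and b = 4: φ(0) = 37 and φ(4) = 66·4 + 37 = 301 ≡ 37 (mod 88).
So φ(0) = φ(4) while 0 ≠ 4, hence φ is not injective.
Since φ is not injective, we find the least positive k with φ(k) = φ(0): this means 66k ≡ 0 (mod 88), i.e. 88 ∣ 66k. Since gcd(66, 88) = 22, dividing through by 22 this holds exactly when 4 ∣ 3k, and as gcd(3, 4) = 1, exactly when 4 ∣ k.
The smallest positive such k is 4.

4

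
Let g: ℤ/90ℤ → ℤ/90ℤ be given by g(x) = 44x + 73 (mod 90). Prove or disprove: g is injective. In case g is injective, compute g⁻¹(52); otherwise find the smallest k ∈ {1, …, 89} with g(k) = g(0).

We have gcd(44, 90) = 2 > 1. Taking u = 0 and v = 45: g(0) = 73 and g(45) = 44·45 + 73 = 2053 ≡ 73 (mod 90).
So g(0) = g(45) while 0 ≠ 45, hence g is not injective.
Since g is not injective, we find the least positive k with g(k) = g(0): this means 44k ≡ 0 (mod 90), i.e. 90 ∣ 44k. Since gcd(44, 90) = 2, dividing through by 2 this holds exactly when 45 ∣ 22k, and as gcd(22, 45) = 1, exactly when 45 ∣ k.
The smallest positive such k is 45.

45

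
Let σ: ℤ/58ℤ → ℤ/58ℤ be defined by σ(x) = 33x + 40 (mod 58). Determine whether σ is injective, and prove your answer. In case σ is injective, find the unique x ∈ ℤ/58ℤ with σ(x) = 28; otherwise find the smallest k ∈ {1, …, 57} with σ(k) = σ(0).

26

If σ(s) = σ(t), then 33s ≡ 33t (mod 58). Because gcd(33, 58) = 1, we may cancel 33 to get s ≡ t (mod 58).
Therefore σ is injective.
We now compute 33⁻¹ mod 58 explicitly. Euclid's algorithm: 58 = 1·33 + 25, 33 = 1·25 + 8, 25 = 3·8 + 1; back-substituting gives 1 = 51·33 − 29·58, so 33⁻¹ ≡ 51 (mod 58).
Since σ is injective, we compute σ⁻¹(28): solve 33x + 40 ≡ 28 (mod 58), i.e. 33x ≡ 46 (mod 58).
Multiplying by 33⁻¹ = 51 gives x ≡ 51·46 = 2346 = 40·58 + 26 ≡ 26 (mod 58).
Check: σ(26) = 33·26 + 40 = 898 = 15·58 + 28 ≡ 28 (mod 58).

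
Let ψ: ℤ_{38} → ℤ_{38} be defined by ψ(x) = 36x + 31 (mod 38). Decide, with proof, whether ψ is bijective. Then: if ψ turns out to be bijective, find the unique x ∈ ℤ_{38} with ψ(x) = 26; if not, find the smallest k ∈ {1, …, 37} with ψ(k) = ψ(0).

We have gcd(36, 38) = 2 > 1. Taking a = 0 and b = 19: ψ(0) = 31 and ψ(19) = 36·19 + 31 = 715 ≡ 31 (mod 38).
So ψ(0) = ψ(19) while 0 ≠ 19, so ψ is not injective, hence not bijective.
Since ψ is not bijective, we find the least positive k with ψ(k) = ψ(0): this means 36k ≡ 0 (mod 38), i.e. 38 ∣ 36k. Since gcd(36, 38) = 2, dividing through by 2 this holds exactly when 19 ∣ 18k, and as gcd(18, 19) = 1, exactly when 19 ∣ k.
The smallest positive such k is 19.

19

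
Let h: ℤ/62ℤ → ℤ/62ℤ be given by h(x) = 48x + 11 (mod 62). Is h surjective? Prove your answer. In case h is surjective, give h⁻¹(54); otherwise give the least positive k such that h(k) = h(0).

31

Since gcd(48, 62) = 2, we have 48x ≡ 0 (mod 2) for all x, so h(x) ≡ 1 (mod 2).
But 0 ≢ 1 (mod 2), so 0 ∈ ℤ/62ℤ has no preimage. Thus h is not surjective.
Since h is not surjective, we find the least positive k with h(k) = h(0): this means 48k ≡ 0 (mod 62), i.e. 62 ∣ 48k. Since gcd(48, 62) = 2, dividing through by 2 this holds exactly when 31 ∣ 24k, and as gcd(24, 31) = 1, exactly when 31 ∣ k.
The smallest positive such k is 31.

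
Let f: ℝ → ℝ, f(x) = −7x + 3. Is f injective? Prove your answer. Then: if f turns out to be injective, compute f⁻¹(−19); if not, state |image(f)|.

Suppose f(a) = f(b). Then −7a + 3 = −7b + 3, thus −7a = −7b, therefore a = b.
Therefore f is injective.
Since f is injective, we compute f⁻¹(−19) = (−19 − 3)/(−7) = 22/7.

22/7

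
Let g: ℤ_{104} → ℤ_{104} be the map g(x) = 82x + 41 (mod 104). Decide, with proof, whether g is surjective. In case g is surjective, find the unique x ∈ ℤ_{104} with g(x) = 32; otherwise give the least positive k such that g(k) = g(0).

52

Since gcd(82, 104) = 2, we have 82x ≡ 0 (mod 2) for all x, so g(x) ≡ 1 (mod 2).
But 0 ≢ 1 (mod 2), so 0 ∈ ℤ_{104} has no preimage. Thus g is not surjective.
Since g is not surjective, we find the least positive k with g(k) = g(0): this means 82k ≡ 0 (mod 104), i.e. 104 ∣ 82k. Since gcd(82, 104) = 2, dividing through by 2 this holds exactly when 52 ∣ 41k, and as gcd(41, 52) = 1, exactly when 52 ∣ k.
The smallest positive such k is 52.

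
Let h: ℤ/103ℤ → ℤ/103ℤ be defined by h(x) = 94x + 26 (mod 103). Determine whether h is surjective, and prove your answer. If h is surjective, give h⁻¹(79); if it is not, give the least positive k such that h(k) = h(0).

Recall that surjectivity means every element of the codomain has a preimage under h.
Since gcd(94, 103) = 1, 94 is invertible modulo 103. Euclid's algorithm: 103 = 1·94 + 9, 94 = 10·9 + 4, 9 = 2·4 + 1; back-substituting gives 1 = 80·94 − 73·103, so 94⁻¹ ≡ 80 (mod 103).
Then y ↦ 80(y − 26) is a two-sided inverse to h, so every y ∈ ℤ/103ℤ has a preimage.
Hence h is surjective.
Since h is surjective, we compute h⁻¹(79): solve 94x + 26 ≡ 79 (mod 103), i.e. 94x ≡ 53 (mod 103).
Multiplying by 94⁻¹ = 80 gives x ≡ 80·53 = 4240 = 41·103 + 17 ≡ 17 (mod 103).
Check: h(17) = 94·17 + 26 = 1624 = 15·103 + 79 ≡ 79 (mod 103).

17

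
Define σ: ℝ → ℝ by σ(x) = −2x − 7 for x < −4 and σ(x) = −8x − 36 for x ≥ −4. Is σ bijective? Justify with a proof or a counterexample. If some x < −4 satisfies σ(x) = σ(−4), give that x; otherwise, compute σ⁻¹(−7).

-29/8

Both pieces are strictly decreasing (slopes −2 and −8), so each is injective on its own interval.
The left piece maps (−∞, −4) onto (1, ∞); the right piece maps [−4, ∞) onto (−∞, −4].
The images leave a gap (1 has no preimage), so σ is not surjective, hence not bijective.
Because the two images are disjoint, no x < −4 has σ(x) = σ(−4), so we compute σ⁻¹(−7): −7 lies in (−∞, −4], so solve −8x − 36 = −7: x = (−7 + 36)/(−8) = −29/8.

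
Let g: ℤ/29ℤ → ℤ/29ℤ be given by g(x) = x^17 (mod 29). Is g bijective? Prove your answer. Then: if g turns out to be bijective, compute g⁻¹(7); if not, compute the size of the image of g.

Since 29 is prime, the nonzero elements of ℤ/29ℤ form a cyclic group of order 28.
As gcd(17, 28) = 1, raising to the 17th power is a bijection on this group: if a^17 ≡ b^17 then (ab^{−1})^17 = 1, and the only element of order dividing gcd(17, 28) = 1 is 1, so a = b.
With g(0) = 0 this makes g injective on all of ℤ/29ℤ, hence bijective (finite equal-size domain and codomain). In particular g is bijective.
Since g is bijective, we find the preimage of 7. The inverse of x ↦ x^17 on (ℤ/29ℤ)^× is x ↦ x^5, because 17·5 = 85 = 3·28 + 1 ≡ 1 (mod 28) and x^{28} = 1 for x ≠ 0 (Fermat). So g⁻¹(7) = 7^5 mod 29.
Repeated squaring mod 29: 7^1 ≡ 7, 7^2 ≡ 7² = 49 ≡ 20, 7^4 ≡ 20² = 400 ≡ 23. Since 5 = 4 + 1, 7^5 ≡ 23·7: 23·7 = 161 ≡ 16. So 7^5 ≡ 16 (mod 29).
Hence g⁻¹(7) = 16.

16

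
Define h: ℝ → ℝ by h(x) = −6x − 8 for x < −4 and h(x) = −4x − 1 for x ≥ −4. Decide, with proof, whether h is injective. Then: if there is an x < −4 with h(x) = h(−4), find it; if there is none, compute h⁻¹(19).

Both pieces are strictly decreasing (slopes −6 and −4), so each is injective on its own interval.
The left piece maps (−∞, −4) onto (16, ∞); the right piece maps [−4, ∞) onto (−∞, 15].
These images are disjoint, so no value is attained by both pieces. Thus h is injective.
Because the two images are disjoint, no x < −4 has h(x) = h(−4), so we compute h⁻¹(19): 19 lies in (16, ∞), so solve −6x − 8 = 19: x = (19 + 8)/(−6) = −9/2.

-9/2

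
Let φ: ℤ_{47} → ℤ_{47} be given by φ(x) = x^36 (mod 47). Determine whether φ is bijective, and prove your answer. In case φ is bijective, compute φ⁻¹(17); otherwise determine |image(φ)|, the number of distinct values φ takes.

24

φ(23): Repeated squaring mod 47: 23^1 ≡ 23, 23^2 ≡ 23² = 529 ≡ 12, 23^4 ≡ 12² = 144 ≡ 3, 23^8 ≡ 3² = 9, 23^16 ≡ 9² = 81 ≡ 34, 23^32 ≡ 34² = 1156 ≡ 28. Since 36 = 32 + 4, 23^36 ≡ 28·3: 28·3 = 84 ≡ 37. So 23^36 ≡ 37 (mod 47).
φ(24): Repeated squaring mod 47: 24^1 ≡ 24, 24^2 ≡ 24² = 576 ≡ 12, 24^4 ≡ 12² = 144 ≡ 3, 24^8 ≡ 3² = 9, 24^16 ≡ 9² = 81 ≡ 34, 24^32 ≡ 34² = 1156 ≡ 28. Since 36 = 32 + 4, 24^36 ≡ 28·3: 28·3 = 84 ≡ 37. So 24^36 ≡ 37 (mod 47).
So φ(23) = φ(24) = 37 while 23 ≠ 24, therefore φ is not injective, hence not bijective.
Since φ is not bijective, we determine |image(φ)|. Computing x^36 mod 47 for each x (by repeated squaring, reducing mod 47 at every step), the values φ(0), φ(1), …, φ(46) are: 0, 1, 14, 36, 8, 4, 34, 25, 18, 27, 9, 28, 6, 24, 21, 3, 17, 42, 2, 12, 32, 7, 16, 37, 37, 16, 7, 32, 12, 2, 42, 17, 3, 21, 24, 6, 28, 9, 27, 18, 25, 34, 4, 8, 36, 14, 1.
The distinct values are {0, 1, 2, 3, 4, 6, 7, 8, 9, 12, 14, 16, 17, 18, 21, 24, 25, 27, 28, 32, 34, 36, 37, 42}; there are 24 of them.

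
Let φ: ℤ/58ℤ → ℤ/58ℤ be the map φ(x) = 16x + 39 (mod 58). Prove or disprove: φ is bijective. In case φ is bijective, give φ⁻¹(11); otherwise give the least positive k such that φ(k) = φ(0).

29

We have gcd(16, 58) = 2 > 1. Taking s = 0 and t = 29: φ(0) = 39 and φ(29) = 16·29 + 39 = 503 ≡ 39 (mod 58).
So φ(0) = φ(29) while 0 ≠ 29, so φ is not injective, hence not bijective.
Since φ is not bijective, we find the least positive k with φ(k) = φ(0): this means 16k ≡ 0 (mod 58), i.e. 58 ∣ 16k. Since gcd(16, 58) = 2, dividing through by 2 this holds exactly when 29 ∣ 8k, and as gcd(8, 29) = 1, exactly when 29 ∣ k.
The smallest positive such k is 29.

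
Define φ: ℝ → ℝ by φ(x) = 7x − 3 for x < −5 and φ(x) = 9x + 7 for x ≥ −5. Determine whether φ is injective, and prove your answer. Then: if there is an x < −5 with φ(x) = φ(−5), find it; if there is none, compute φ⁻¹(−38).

Both pieces are strictly increasing (slopes 7 and 9), so each is injective on its own interval.
The left piece maps (−∞, −5) onto (−∞, −38); the right piece maps [−5, ∞) onto [−38, ∞).
These images are disjoint, so no value is attained by both pieces. Therefore φ is injective.
Because the two images are disjoint, no x < −5 has φ(x) = φ(−5), so we compute φ⁻¹(−38): −38 lies in [−38, ∞), so solve 9x + 7 = −38: x = (−38 − 7)/9 = −5.

-5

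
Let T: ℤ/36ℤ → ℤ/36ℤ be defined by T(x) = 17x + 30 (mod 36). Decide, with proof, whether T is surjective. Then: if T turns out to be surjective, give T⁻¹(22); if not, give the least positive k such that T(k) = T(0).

Since gcd(17, 36) = 1, 17 is invertible modulo 36. Euclid's algorithm: 36 = 2·17 + 2, 17 = 8·2 + 1; back-substituting gives 1 = 17·17 − 8·36, so 17⁻¹ ≡ 17 (mod 36).
Then y ↦ 17(y − 30) is a two-sided inverse to T, so every y ∈ ℤ/36ℤ has a preimage.
Thus T is surjective.
Since T is surjective, we find T⁻¹(22): we need 17x ≡ 22 − 30 ≡ 28 (mod 36). Using 17⁻¹ = 17: x ≡ 17·28 = 476 = 13·36 + 8, so x = 8.
Check: T(8) = 17·8 + 30 = 166 = 4·36 + 22 ≡ 22 (mod 36).

8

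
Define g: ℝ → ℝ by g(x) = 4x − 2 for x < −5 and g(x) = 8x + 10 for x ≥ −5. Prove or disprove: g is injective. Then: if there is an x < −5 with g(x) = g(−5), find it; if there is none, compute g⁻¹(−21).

-7

Both pieces are strictly increasing (slopes 4 and 8), so each is injective on its own interval.
The left piece maps (−∞, −5) onto (−∞, −22); the right piece maps [−5, ∞) onto [−30, ∞).
These images overlap. In particular g(−5) = −30 (right piece), and solving 4x − 2 = −30 on the left piece gives x = −7 < −5.
So g(−7) = g(−5) with −7 ≠ −5, and g is not injective. This x = −7 is the requested value below −5.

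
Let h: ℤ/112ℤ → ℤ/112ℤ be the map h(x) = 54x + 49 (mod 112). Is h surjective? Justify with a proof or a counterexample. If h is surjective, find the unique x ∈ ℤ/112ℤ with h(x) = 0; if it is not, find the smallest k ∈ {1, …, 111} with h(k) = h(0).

Recall that surjectivity means every element of the codomain has a preimage under h.
Since gcd(54, 112) = 2, we have 54x ≡ 0 (mod 2) for all x, so h(x) ≡ 1 (mod 2).
But 0 ≢ 1 (mod 2), so 0 ∈ ℤ/112ℤ has no preimage. Hence h is not surjective.
Since h is not surjective, we find the least positive k with h(k) = h(0): this means 54k ≡ 0 (mod 112), i.e. 112 ∣ 54k. Since gcd(54, 112) = 2, dividing through by 2 this holds exactly when 56 ∣ 27k, and as gcd(27, 56) = 1, exactly when 56 ∣ k.
The smallest positive such k is 56.

56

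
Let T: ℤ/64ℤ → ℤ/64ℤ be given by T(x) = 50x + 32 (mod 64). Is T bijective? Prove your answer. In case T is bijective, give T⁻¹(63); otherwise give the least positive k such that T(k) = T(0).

32

Recall that T is injective if T(a) = T(b) implies a = b.
We have gcd(50, 64) = 2 > 1. Taking a = 0 and b = 32: T(0) = 32 and T(32) = 50·32 + 32 = 1632 ≡ 32 (mod 64).
So T(0) = T(32) while 0 ≠ 32, so T is not injective, hence not bijective.
Since T is not bijective, we find the least positive k with T(k) = T(0): this means 50k ≡ 0 (mod 64), i.e. 64 ∣ 50k. Since gcd(50, 64) = 2, dividing through by 2 this holds exactly when 32 ∣ 25k, and as gcd(25, 32) = 1, exactly when 32 ∣ k.
The smallest positive such k is 32.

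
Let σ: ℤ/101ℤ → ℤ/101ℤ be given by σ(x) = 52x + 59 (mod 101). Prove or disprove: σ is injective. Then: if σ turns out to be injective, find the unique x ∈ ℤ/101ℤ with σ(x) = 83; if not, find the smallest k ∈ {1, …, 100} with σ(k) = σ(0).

Suppose σ(x_1) = σ(x_2) in ℤ/101ℤ. Then 52x_1 + 59 ≡ 52x_2 + 59 (mod 101), thus 52(x_1 − x_2) ≡ 0 (mod 101).
Since gcd(52, 101) = 1, 52 is invertible modulo 101, therefore x_1 − x_2 ≡ 0 (mod 101), i.e. x_1 = x_2.
Therefore σ is injective.
We now compute 52⁻¹ mod 101 explicitly. Euclid's algorithm: 101 = 1·52 + 49, 52 = 1·49 + 3, 49 = 16·3 + 1; back-substituting gives 1 = 68·52 − 35·101, so 52⁻¹ ≡ 68 (mod 101).
Since σ is injective, we find σ⁻¹(83): we need 52x ≡ 83 − 59 ≡ 24 (mod 101). Using 52⁻¹ = 68: x ≡ 68·24 = 1632 = 16·101 + 16, so x = 16.
Check: σ(16) = 52·16 + 59 = 891 = 8·101 + 83 ≡ 83 (mod 101).

16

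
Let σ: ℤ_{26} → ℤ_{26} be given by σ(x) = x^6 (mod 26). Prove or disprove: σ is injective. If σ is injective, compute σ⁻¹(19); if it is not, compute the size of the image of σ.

6

σ(1) = 1^6 = 1.
σ(3): Repeated squaring mod 26: 3^1 ≡ 3, 3^2 ≡ 3² = 9, 3^4 ≡ 9² = 81 ≡ 3. Since 6 = 4 + 2, 3^6 ≡ 3·9: 3·9 = 27 ≡ 1. So 3^6 ≡ 1 (mod 26).
So σ(1) = σ(3) = 1 while 1 ≠ 3, therefore σ is not injective.
Since σ is not injective, we determine |image(σ)|. Computing x^6 mod 26 for each x (by repeated squaring, reducing mod 26 at every step), the values σ(0), σ(1), …, σ(25) are: 0, 1, 12, 1, 14, 25, 12, 25, 12, 1, 14, 25, 14, 13, 14, 25, 14, 1, 12, 25, 12, 25, 14, 1, 12, 1.
The distinct values are {0, 1, 12, 13, 14, 25}; there are 6 of them.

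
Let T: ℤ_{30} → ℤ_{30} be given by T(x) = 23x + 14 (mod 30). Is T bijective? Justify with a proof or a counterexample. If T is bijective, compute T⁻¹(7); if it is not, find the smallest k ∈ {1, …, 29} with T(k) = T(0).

If T(a) = T(b), then 23a ≡ 23b (mod 30). Because gcd(23, 30) = 1, we may cancel 23 to get a ≡ b (mod 30).
We now compute 23⁻¹ mod 30 explicitly. Euclid's algorithm: 30 = 1·23 + 7, 23 = 3·7 + 2, 7 = 3·2 + 1; back-substituting gives 1 = 17·23 − 13·30, so 23⁻¹ ≡ 17 (mod 30).
For any y ∈ ℤ_{30}, x = 17(y − 14) mod 30 satisfies T(x) = 23·17(y − 14) + 14 ≡ y (since 23·17 ≡ 1 mod 30). So every y has a preimage.
Thus T is bijective.
Since T is bijective, we find T⁻¹(7): we need 23x ≡ 7 − 14 ≡ 23 (mod 30). Using 23⁻¹ = 17: x ≡ 17·23 = 391 = 13·30 + 1, so x = 1.
Check: T(1) = 23·1 + 14 = 37 = 1·30 + 7 ≡ 7 (mod 30).

1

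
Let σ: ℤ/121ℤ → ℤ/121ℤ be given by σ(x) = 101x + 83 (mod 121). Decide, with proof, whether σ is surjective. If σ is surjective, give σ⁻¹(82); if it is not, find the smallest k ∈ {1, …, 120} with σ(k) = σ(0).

Recall: σ is surjective if every y in the codomain equals σ(x) for some x in the domain.
Since gcd(101, 121) = 1, 101 is invertible modulo 121. Euclid's algorithm: 121 = 1·101 + 20, 101 = 5·20 + 1; back-substituting gives 1 = 6·101 − 5·121, so 101⁻¹ ≡ 6 (mod 121).
Then y ↦ 6(y − 83) is a two-sided inverse to σ, so every y ∈ ℤ/121ℤ has a preimage.
So σ is surjective.
Since σ is surjective, we compute σ⁻¹(82): solve 101x + 83 ≡ 82 (mod 121), i.e. 101x ≡ 120 (mod 121).
Multiplying by 101⁻¹ = 6 gives x ≡ 6·120 = 720 = 5·121 + 115 ≡ 115 (mod 121).
Check: σ(115) = 101·115 + 83 = 11698 = 96·121 + 82 ≡ 82 (mod 121).

115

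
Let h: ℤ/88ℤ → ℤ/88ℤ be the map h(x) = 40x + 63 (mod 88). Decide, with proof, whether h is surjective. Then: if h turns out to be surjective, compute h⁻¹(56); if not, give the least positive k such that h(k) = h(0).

11

Recall that h is surjective if every y in the codomain equals h(x) for some x in the domain.
Since gcd(40, 88) = 8, we have 40x ≡ 0 (mod 8) for all x, so h(x) ≡ 7 (mod 8).
But 0 ≢ 7 (mod 8), so 0 ∈ ℤ/88ℤ has no preimage. So h is not surjective.
Since h is not surjective, we find the least positive k with h(k) = h(0): this means 40k ≡ 0 (mod 88), i.e. 88 ∣ 40k. Since gcd(40, 88) = 8, dividing through by 8 this holds exactly when 11 ∣ 5k, and as gcd(5, 11) = 1, exactly when 11 ∣ k.
The smallest positive such k is 11.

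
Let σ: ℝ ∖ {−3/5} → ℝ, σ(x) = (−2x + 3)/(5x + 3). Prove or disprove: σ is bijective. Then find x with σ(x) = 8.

If σ(x) = −2/5, cross-multiplying gives 5(−2x + 3) = −2(5x + 3), which simplifies to 15 = −6 — false.  So −2/5 has no preimage and σ is not surjective.
So σ is not bijective.
Solving σ(x) = 8: cross-multiplying gives −2x + 3 = 8(5x + 3), which rearranges to −42x = 21, so x = −1/2.

-1/2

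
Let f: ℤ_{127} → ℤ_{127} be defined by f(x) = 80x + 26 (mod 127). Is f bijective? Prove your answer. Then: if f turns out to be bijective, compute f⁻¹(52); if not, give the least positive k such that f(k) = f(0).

Suppose f(x_1) = f(x_2) in ℤ_{127}. Then 80x_1 + 26 ≡ 80x_2 + 26 (mod 127), hence 80(x_1 − x_2) ≡ 0 (mod 127).
Since gcd(80, 127) = 1, 80 is invertible modulo 127, hence x_1 − x_2 ≡ 0 (mod 127), i.e. x_1 = x_2.
We now compute 80⁻¹ mod 127 explicitly. Euclid's algorithm: 127 = 1·80 + 47, 80 = 1·47 + 33, 47 = 1·33 + 14, 33 = 2·14 + 5, 14 = 2·5 + 4, 5 = 1·4 + 1; back-substituting gives 1 = 27·80 − 17·127, so 80⁻¹ ≡ 27 (mod 127).
For any y ∈ ℤ_{127}, x = 27(y − 26) mod 127 satisfies f(x) = 80·27(y − 26) + 26 ≡ y (since 80·27 ≡ 1 mod 127). So every y has a preimage.
Hence f is bijective.
Since f is bijective, we compute f⁻¹(52): solve 80x + 26 ≡ 52 (mod 127), i.e. 80x ≡ 26 (mod 127).
Multiplying by 80⁻¹ = 27 gives x ≡ 27·26 = 702 = 5·127 + 67 ≡ 67 (mod 127).
Check: f(67) = 80·67 + 26 = 5386 = 42·127 + 52 ≡ 52 (mod 127).

67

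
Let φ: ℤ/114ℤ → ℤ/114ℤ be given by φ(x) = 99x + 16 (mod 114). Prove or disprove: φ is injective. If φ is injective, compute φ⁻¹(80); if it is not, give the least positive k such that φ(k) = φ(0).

We have gcd(99, 114) = 3 > 1. Taking x_1 = 0 and x_2 = 38: φ(0) = 16 and φ(38) = 99·38 + 16 = 3778 ≡ 16 (mod 114).
So φ(0) = φ(38) while 0 ≠ 38, therefore φ is not injective.
Since φ is not injective, we find the least positive k with φ(k) = φ(0): this means 99k ≡ 0 (mod 114), i.e. 114 ∣ 99k. Since gcd(99, 114) = 3, dividing through by 3 this holds exactly when 38 ∣ 33k, and as gcd(33, 38) = 1, exactly when 38 ∣ k.
The smallest positive such k is 38.

38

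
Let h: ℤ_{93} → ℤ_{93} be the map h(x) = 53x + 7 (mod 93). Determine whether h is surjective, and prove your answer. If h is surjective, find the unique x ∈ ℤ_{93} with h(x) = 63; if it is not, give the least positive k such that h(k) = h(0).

73

Since gcd(53, 93) = 1, 53 is invertible modulo 93. Euclid's algorithm: 93 = 1·53 + 40, 53 = 1·40 + 13, 40 = 3·13 + 1; back-substituting gives 1 = 86·53 − 49·93, so 53⁻¹ ≡ 86 (mod 93).
For any y ∈ ℤ_{93}, x = 86(y − 7) mod 93 satisfies h(x) = 53·86(y − 7) + 7 ≡ y (since 53·86 ≡ 1 mod 93). So every y has a preimage.
So h is surjective.
Since h is surjective, we compute h⁻¹(63): solve 53x + 7 ≡ 63 (mod 93), i.e. 53x ≡ 56 (mod 93).
Multiplying by 53⁻¹ = 86 gives x ≡ 86·56 = 4816 = 51·93 + 73 ≡ 73 (mod 93).
Check: h(73) = 53·73 + 7 = 3876 = 41·93 + 63 ≡ 63 (mod 93).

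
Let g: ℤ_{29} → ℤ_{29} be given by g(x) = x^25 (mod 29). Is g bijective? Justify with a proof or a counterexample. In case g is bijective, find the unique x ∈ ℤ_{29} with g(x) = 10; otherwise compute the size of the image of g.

18

Since 29 is prime, the nonzero elements of ℤ_{29} form a cyclic group of order 28.
As gcd(25, 28) = 1, raising to the 25th power is a bijection on this group: if a^25 ≡ b^25 then (ab^{−1})^25 = 1, and the only element of order dividing gcd(25, 28) = 1 is 1, so a = b.
With g(0) = 0 this makes g injective on all of ℤ_{29}, hence bijective (finite equal-size domain and codomain). In particular g is bijective.
Since g is bijective, we find the preimage of 10. The inverse of x ↦ x^25 on (ℤ_{29})^× is x ↦ x^9, because 25·9 = 225 = 8·28 + 1 ≡ 1 (mod 28) and x^{28} = 1 for x ≠ 0 (Fermat). So g⁻¹(10) = 10^9 mod 29.
Repeated squaring mod 29: 10^1 ≡ 10, 10^2 ≡ 10² = 100 ≡ 13, 10^4 ≡ 13² = 169 ≡ 24, 10^8 ≡ 24² = 576 ≡ 25. Since 9 = 8 + 1, 10^9 ≡ 25·10: 25·10 = 250 ≡ 18. So 10^9 ≡ 18 (mod 29).
Hence g⁻¹(10) = 18.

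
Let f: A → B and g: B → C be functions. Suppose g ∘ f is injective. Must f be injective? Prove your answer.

Suppose f(x_1) = f(x_2). Applying g: (g ∘ f)(x_1) = (g ∘ f)(x_2). Since g ∘ f is injective, x_1 = x_2. Therefore f is injective.

injective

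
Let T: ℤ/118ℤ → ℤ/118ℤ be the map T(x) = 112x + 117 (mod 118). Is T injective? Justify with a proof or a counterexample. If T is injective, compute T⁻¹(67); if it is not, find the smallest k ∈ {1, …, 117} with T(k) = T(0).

We have gcd(112, 118) = 2 > 1. Taking x_1 = 0 and x_2 = 59: T(0) = 117 and T(59) = 112·59 + 117 = 6725 ≡ 117 (mod 118).
So T(0) = T(59) while 0 ≠ 59, thus T is not injective.
Since T is not injective, we find the least positive k with T(k) = T(0): this means 112k ≡ 0 (mod 118), i.e. 118 ∣ 112k. Since gcd(112, 118) = 2, dividing through by 2 this holds exactly when 59 ∣ 56k, and as gcd(56, 59) = 1, exactly when 59 ∣ k.
The smallest positive such k is 59.

59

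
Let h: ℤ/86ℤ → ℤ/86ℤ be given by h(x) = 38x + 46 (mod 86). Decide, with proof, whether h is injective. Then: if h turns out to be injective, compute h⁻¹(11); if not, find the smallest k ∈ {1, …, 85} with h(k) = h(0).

Recall that h is injective when h(s) = h(t) forces s = t.
We have gcd(38, 86) = 2 > 1. Taking s = 0 and t = 43: h(0) = 46 and h(43) = 38·43 + 46 = 1680 ≡ 46 (mod 86).
So h(0) = h(43) while 0 ≠ 43, hence h is not injective.
Since h is not injective, we find the least positive k with h(k) = h(0): this means 38k ≡ 0 (mod 86), i.e. 86 ∣ 38k. Since gcd(38, 86) = 2, dividing through by 2 this holds exactly when 43 ∣ 19k, and as gcd(19, 43) = 1, exactly when 43 ∣ k.
The smallest positive such k is 43.

43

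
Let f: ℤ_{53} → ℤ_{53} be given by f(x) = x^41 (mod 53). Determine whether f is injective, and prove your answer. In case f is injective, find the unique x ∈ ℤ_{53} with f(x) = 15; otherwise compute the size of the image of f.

Since 53 is prime, the nonzero elements of ℤ_{53} form a cyclic group of order 52.
As gcd(41, 52) = 1, raising to the 41st power is a bijection on this group: if a^41 ≡ b^41 then (ab^{−1})^41 = 1, and the only element of order dividing gcd(41, 52) = 1 is 1, so a = b.
With f(0) = 0 this makes f injective on all of ℤ_{53}, hence bijective (finite equal-size domain and codomain). In particular f is injective.
Since f is injective, we find the preimage of 15. The inverse of x ↦ x^41 on (ℤ_{53})^× is x ↦ x^33, because 41·33 = 1353 = 26·52 + 1 ≡ 1 (mod 52) and x^{52} = 1 for x ≠ 0 (Fermat). So f⁻¹(15) = 15^33 mod 53.
Repeated squaring mod 53: 15^1 ≡ 15, 15^2 ≡ 15² = 225 ≡ 13, 15^4 ≡ 13² = 169 ≡ 10, 15^8 ≡ 10² = 100 ≡ 47, 15^16 ≡ 47² = 2209 ≡ 36, 15^32 ≡ 36² = 1296 ≡ 24. Since 33 = 32 + 1, 15^33 ≡ 24·15: 24·15 = 360 ≡ 42. So 15^33 ≡ 42 (mod 53).
Hence f⁻¹(15) = 42.

42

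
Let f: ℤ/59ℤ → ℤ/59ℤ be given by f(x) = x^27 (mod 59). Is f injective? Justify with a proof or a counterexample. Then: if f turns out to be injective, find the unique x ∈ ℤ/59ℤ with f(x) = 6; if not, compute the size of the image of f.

Since 59 is prime, the nonzero elements of ℤ/59ℤ form a cyclic group of order 58.
As gcd(27, 58) = 1, raising to the 27th power is a bijection on this group: if a^27 ≡ b^27 then (ab^{−1})^27 = 1, and the only element of order dividing gcd(27, 58) = 1 is 1, so a = b.
With f(0) = 0 this makes f injective on all of ℤ/59ℤ, hence bijective (finite equal-size domain and codomain). In particular f is injective.
Since f is injective, we find the preimage of 6. The inverse of x ↦ x^27 on (ℤ/59ℤ)^× is x ↦ x^43, because 27·43 = 1161 = 20·58 + 1 ≡ 1 (mod 58) and x^{58} = 1 for x ≠ 0 (Fermat). So f⁻¹(6) = 6^43 mod 59.
Repeated squaring mod 59: 6^1 ≡ 6, 6^2 ≡ 6² = 36, 6^4 ≡ 36² = 1296 ≡ 57, 6^8 ≡ 57² = 3249 ≡ 4, 6^16 ≡ 4² = 16, 6^32 ≡ 16² = 256 ≡ 20. Since 43 = 32 + 8 + 2 + 1, 6^43 ≡ 20·4·36·6: 20·4 = 80 ≡ 21, then 21·36 = 756 ≡ 48, then 48·6 = 288 ≡ 52. So 6^43 ≡ 52 (mod 59).
Hence f⁻¹(6) = 52.

52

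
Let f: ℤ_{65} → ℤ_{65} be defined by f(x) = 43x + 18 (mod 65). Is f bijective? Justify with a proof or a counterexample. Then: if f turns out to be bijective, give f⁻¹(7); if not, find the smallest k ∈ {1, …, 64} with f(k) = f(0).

33

Recall that f is injective when f(a) = f(b) forces a = b.
Suppose f(a) = f(b) in ℤ_{65}. Then 43a + 18 ≡ 43b + 18 (mod 65), hence 43(a − b) ≡ 0 (mod 65).
Since gcd(43, 65) = 1, 43 is invertible modulo 65, hence a − b ≡ 0 (mod 65), i.e. a = b.
We now compute 43⁻¹ mod 65 explicitly. Euclid's algorithm: 65 = 1·43 + 22, 43 = 1·22 + 21, 22 = 1·21 + 1; back-substituting gives 1 = 62·43 − 41·65, so 43⁻¹ ≡ 62 (mod 65).
Then y ↦ 62(y − 18) is a two-sided inverse to f, so every y ∈ ℤ_{65} has a preimage.
Hence f is bijective.
Since f is bijective, we compute f⁻¹(7): solve 43x + 18 ≡ 7 (mod 65), i.e. 43x ≡ 54 (mod 65).
Multiplying by 43⁻¹ = 62 gives x ≡ 62·54 = 3348 = 51·65 + 33 ≡ 33 (mod 65).
Check: f(33) = 43·33 + 18 = 1437 = 22·65 + 7 ≡ 7 (mod 65).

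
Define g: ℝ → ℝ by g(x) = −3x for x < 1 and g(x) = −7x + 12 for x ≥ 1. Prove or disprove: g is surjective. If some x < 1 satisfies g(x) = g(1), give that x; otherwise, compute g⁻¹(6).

Both pieces are strictly decreasing (slopes −3 and −7), so each is injective on its own interval.
The left piece maps (−∞, 1) onto (−3, ∞); the right piece maps [1, ∞) onto (−∞, 5].
The union (−3, ∞) ∪ (−∞, 5] covers ℝ, so g is surjective.
For the follow-up: the images overlap, so an x < 1 with g(x) = g(1) exists. g(1) = 5; solving −3x = 5 for x < 1 gives x = (5 − 0)/(−3) = −5/3.

-5/3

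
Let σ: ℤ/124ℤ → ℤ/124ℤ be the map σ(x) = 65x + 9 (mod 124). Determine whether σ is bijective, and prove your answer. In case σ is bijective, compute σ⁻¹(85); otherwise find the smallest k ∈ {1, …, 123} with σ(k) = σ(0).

Recall: σ is injective when σ(a) = σ(b) forces a = b.
If σ(a) = σ(b), then 65a ≡ 65b (mod 124). Because gcd(65, 124) = 1, we may cancel 65 to get a ≡ b (mod 124).
We now compute 65⁻¹ mod 124 explicitly. Euclid's algorithm: 124 = 1·65 + 59, 65 = 1·59 + 6, 59 = 9·6 + 5, 6 = 1·5 + 1; back-substituting gives 1 = 21·65 − 11·124, so 65⁻¹ ≡ 21 (mod 124).
Then y ↦ 21(y − 9) is a two-sided inverse to σ, so every y ∈ ℤ/124ℤ has a preimage.
Thus σ is bijective.
Since σ is bijective, we compute σ⁻¹(85): solve 65x + 9 ≡ 85 (mod 124), i.e. 65x ≡ 76 (mod 124).
Multiplying by 65⁻¹ = 21 gives x ≡ 21·76 = 1596 = 12·124 + 108 ≡ 108 (mod 124).
Check: σ(108) = 65·108 + 9 = 7029 = 56·124 + 85 ≡ 85 (mod 124).

108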